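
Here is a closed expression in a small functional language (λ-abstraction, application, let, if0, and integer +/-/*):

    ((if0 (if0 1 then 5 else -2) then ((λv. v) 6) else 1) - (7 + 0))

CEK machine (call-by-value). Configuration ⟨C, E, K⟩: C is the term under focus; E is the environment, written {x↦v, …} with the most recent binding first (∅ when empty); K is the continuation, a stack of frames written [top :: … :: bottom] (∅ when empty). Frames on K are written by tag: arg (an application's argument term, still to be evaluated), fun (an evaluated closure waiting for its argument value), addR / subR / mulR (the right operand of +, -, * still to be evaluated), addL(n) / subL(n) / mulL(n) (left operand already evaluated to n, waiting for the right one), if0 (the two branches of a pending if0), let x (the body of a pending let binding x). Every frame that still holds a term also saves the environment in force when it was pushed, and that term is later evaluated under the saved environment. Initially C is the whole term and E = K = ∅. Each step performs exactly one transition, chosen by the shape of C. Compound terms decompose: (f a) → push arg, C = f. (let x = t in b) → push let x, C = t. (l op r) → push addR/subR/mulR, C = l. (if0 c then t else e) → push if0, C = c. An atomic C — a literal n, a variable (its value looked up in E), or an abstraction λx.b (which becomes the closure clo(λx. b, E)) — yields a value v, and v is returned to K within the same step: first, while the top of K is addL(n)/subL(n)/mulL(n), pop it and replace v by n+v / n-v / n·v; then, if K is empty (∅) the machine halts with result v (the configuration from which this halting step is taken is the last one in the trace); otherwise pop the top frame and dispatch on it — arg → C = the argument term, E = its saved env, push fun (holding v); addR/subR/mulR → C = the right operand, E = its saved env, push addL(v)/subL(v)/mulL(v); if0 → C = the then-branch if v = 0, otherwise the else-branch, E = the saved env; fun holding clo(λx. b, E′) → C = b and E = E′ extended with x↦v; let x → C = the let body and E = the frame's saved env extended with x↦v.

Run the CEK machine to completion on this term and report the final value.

Answer: -6

Derivation:
step 0: <C=((if0 (if0 1 then 5 else -2) then ((λv. v) 6) else 1) - (7 + 0)), E=∅, K=∅>
step 1: <C=(if0 (if0 1 then 5 else -2) then ((λv. v) 6) else 1), E=∅, K=[subR]>
step 2: <C=(if0 1 then 5 else -2), E=∅, K=[if0 :: subR]>
step 3: <C=1, E=∅, K=[if0 :: if0 :: subR]>
step 4: <C=-2, E=∅, K=[if0 :: subR]>
step 5: <C=1, E=∅, K=[subR]>
step 6: <C=(7 + 0), E=∅, K=[subL(1)]>
step 7: <C=7, E=∅, K=[addR :: subL(1)]>
step 8: <C=0, E=∅, K=[addL(7) :: subL(1)]>
→ final value -6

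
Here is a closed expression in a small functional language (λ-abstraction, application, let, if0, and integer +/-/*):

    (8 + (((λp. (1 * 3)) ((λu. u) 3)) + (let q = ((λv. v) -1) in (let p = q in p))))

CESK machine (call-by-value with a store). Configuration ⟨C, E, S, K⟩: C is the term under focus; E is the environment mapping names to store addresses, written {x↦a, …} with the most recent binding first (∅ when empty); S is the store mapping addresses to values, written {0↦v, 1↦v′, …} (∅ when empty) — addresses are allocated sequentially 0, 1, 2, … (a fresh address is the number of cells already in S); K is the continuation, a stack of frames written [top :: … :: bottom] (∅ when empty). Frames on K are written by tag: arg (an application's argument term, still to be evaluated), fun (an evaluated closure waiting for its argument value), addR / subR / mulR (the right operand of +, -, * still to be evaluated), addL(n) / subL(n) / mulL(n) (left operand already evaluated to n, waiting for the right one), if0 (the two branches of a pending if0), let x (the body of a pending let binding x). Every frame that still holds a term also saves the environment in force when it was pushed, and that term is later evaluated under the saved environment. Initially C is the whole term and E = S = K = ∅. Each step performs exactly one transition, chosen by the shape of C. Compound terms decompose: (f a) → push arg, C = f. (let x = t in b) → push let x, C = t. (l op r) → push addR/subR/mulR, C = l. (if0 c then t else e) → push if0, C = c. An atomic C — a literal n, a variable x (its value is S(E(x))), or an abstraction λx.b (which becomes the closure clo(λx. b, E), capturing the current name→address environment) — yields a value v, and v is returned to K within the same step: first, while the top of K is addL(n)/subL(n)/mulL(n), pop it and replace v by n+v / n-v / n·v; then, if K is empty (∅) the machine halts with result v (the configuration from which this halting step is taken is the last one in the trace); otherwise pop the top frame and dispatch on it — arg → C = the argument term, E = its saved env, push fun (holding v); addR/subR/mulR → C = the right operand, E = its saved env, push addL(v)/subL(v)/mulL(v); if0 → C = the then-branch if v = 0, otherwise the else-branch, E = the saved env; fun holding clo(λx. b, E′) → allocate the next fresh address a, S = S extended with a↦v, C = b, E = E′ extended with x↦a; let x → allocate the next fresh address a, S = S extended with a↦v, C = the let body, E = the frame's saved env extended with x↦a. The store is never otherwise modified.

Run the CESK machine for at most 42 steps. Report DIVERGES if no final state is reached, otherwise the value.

Answer: 10

Machine steps:
[0] [C=(8 + (((λp. (1 * 3)) ((λu. u) 3)) + (let q = ((λv. v) -1) in (let p = q in p)))) | E=∅ | S=∅ | K=∅]
[1] [C=8 | E=∅ | S=∅ | K=[addR]]
[2] [C=(((λp. (1 * 3)) ((λu. u) 3)) + (let q = ((λv. v) -1) in (let p = q in p))) | E=∅ | S=∅ | K=[addL(8)]]
[3] [C=((λp. (1 * 3)) ((λu. u) 3)) | E=∅ | S=∅ | K=[addR :: addL(8)]]
[4] [C=(λp. (1 * 3)) | E=∅ | S=∅ | K=[arg :: addR :: addL(8)]]
[5] [C=((λu. u) 3) | E=∅ | S=∅ | K=[fun :: addR :: addL(8)]]
[6] [C=(λu. u) | E=∅ | S=∅ | K=[arg :: fun :: addR :: addL(8)]]
[7] [C=3 | E=∅ | S=∅ | K=[fun :: fun :: addR :: addL(8)]]
[8] [C=u | E={u↦0} | S={0↦3} | K=[fun :: addR :: addL(8)]]
[9] [C=(1 * 3) | E={p↦1} | S={0↦3, 1↦3} | K=[addR :: addL(8)]]
[10] [C=1 | E={p↦1} | S={0↦3, 1↦3} | K=[mulR :: addR :: addL(8)]]
[11] [C=3 | E={p↦1} | S={0↦3, 1↦3} | K=[mulL(1) :: addR :: addL(8)]]
[12] [C=(let q = ((λv. v) -1) in (let p = q in p)) | E=∅ | S={0↦3, 1↦3} | K=[addL(3) :: addL(8)]]
[13] [C=((λv. v) -1) | E=∅ | S={0↦3, 1↦3} | K=[let q :: addL(3) :: addL(8)]]
[14] [C=(λv. v) | E=∅ | S={0↦3, 1↦3} | K=[arg :: let q :: addL(3) :: addL(8)]]
[15] [C=-1 | E=∅ | S={0↦3, 1↦3} | K=[fun :: let q :: addL(3) :: addL(8)]]
[16] [C=v | E={v↦2} | S={0↦3, 1↦3, 2↦-1} | K=[let q :: addL(3) :: addL(8)]]
[17] [C=(let p = q in p) | E={q↦3} | S={0↦3, 1↦3, 2↦-1, 3↦-1} | K=[addL(3) :: addL(8)]]
[18] [C=q | E={q↦3} | S={0↦3, 1↦3, 2↦-1, 3↦-1} | K=[let p :: addL(3) :: addL(8)]]
[19] [C=p | E={p↦4, q↦3} | S={0↦3, 1↦3, 2↦-1, 3↦-1, 4↦-1} | K=[addL(3) :: addL(8)]]
→ final value 10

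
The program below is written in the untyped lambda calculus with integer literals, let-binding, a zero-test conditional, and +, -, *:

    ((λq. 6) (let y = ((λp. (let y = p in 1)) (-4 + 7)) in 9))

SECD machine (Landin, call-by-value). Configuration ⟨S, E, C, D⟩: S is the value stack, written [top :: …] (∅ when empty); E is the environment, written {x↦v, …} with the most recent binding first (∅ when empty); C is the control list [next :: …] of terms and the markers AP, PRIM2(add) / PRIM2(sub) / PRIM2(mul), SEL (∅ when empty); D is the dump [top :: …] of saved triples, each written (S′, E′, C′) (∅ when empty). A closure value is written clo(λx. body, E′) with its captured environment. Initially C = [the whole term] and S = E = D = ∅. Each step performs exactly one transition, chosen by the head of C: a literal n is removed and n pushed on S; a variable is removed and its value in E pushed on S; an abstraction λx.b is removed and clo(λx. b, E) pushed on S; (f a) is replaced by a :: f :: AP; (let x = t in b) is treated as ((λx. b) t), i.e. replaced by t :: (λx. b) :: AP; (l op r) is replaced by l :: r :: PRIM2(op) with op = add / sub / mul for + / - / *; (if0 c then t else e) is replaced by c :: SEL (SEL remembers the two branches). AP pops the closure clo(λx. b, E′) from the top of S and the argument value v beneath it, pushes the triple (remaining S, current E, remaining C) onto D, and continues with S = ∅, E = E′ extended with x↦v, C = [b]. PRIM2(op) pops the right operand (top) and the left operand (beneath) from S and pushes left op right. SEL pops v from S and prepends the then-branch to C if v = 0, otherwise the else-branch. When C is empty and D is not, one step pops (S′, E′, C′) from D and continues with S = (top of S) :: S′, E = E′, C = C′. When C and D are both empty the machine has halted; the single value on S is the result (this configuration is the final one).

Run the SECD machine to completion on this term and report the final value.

Answer: 6

Execution trace:
0. [S=∅ | E=∅ | C=[((λq. 6) (let y = ((λp. (let y = p in 1)) (-4 + 7)) in 9))] | D=∅]
1. [S=∅ | E=∅ | C=[(let y = ((λp. (let y = p in 1)) (-4 + 7)) in 9) :: (λq. 6) :: AP] | D=∅]
2. [S=∅ | E=∅ | C=[((λp. (let y = p in 1)) (-4 + 7)) :: (λy. 9) :: AP :: (λq. 6) :: AP] | D=∅]
3. [S=∅ | E=∅ | C=[(-4 + 7) :: (λp. (let y = p in 1)) :: AP :: (λy. 9) :: AP :: (λq. 6) :: AP] | D=∅]
4. [S=∅ | E=∅ | C=[-4 :: 7 :: PRIM2(add) :: (λp. (let y = p in 1)) :: AP :: (λy. 9) :: AP :: (λq. 6) :: AP] | D=∅]
5. [S=[-4] | E=∅ | C=[7 :: PRIM2(add) :: (λp. (let y = p in 1)) :: AP :: (λy. 9) :: AP :: (λq. 6) :: AP] | D=∅]
6. [S=[7 :: -4] | E=∅ | C=[PRIM2(add) :: (λp. (let y = p in 1)) :: AP :: (λy. 9) :: AP :: (λq. 6) :: AP] | D=∅]
7. [S=[3] | E=∅ | C=[(λp. (let y = p in 1)) :: AP :: (λy. 9) :: AP :: (λq. 6) :: AP] | D=∅]
8. [S=[clo(λp. (let y = p in 1), ∅) :: 3] | E=∅ | C=[AP :: (λy. 9) :: AP :: (λq. 6) :: AP] | D=∅]
9. [S=∅ | E={p↦3} | C=[(let y = p in 1)] | D=[(∅, ∅, [(λy. 9) :: AP :: (λq. 6) :: AP])]]
10. [S=∅ | E={p↦3} | C=[p :: (λy. 1) :: AP] | D=[(∅, ∅, [(λy. 9) :: AP :: (λq. 6) :: AP])]]
11. [S=[3] | E={p↦3} | C=[(λy. 1) :: AP] | D=[(∅, ∅, [(λy. 9) :: AP :: (λq. 6) :: AP])]]
12. [S=[clo(λy. 1, {p↦3}) :: 3] | E={p↦3} | C=[AP] | D=[(∅, ∅, [(λy. 9) :: AP :: (λq. 6) :: AP])]]
13. [S=∅ | E={y↦3, p↦3} | C=[1] | D=[(∅, {p↦3}, ∅) :: (∅, ∅, [(λy. 9) :: AP :: (λq. 6) :: AP])]]
14. [S=[1] | E={y↦3, p↦3} | C=∅ | D=[(∅, {p↦3}, ∅) :: (∅, ∅, [(λy. 9) :: AP :: (λq. 6) :: AP])]]
15. [S=[1] | E={p↦3} | C=∅ | D=[(∅, ∅, [(λy. 9) :: AP :: (λq. 6) :: AP])]]
16. [S=[1] | E=∅ | C=[(λy. 9) :: AP :: (λq. 6) :: AP] | D=∅]
17. [S=[clo(λy. 9, ∅) :: 1] | E=∅ | C=[AP :: (λq. 6) :: AP] | D=∅]
18. [S=∅ | E={y↦1} | C=[9] | D=[(∅, ∅, [(λq. 6) :: AP])]]
19. [S=[9] | E={y↦1} | C=∅ | D=[(∅, ∅, [(λq. 6) :: AP])]]
20. [S=[9] | E=∅ | C=[(λq. 6) :: AP] | D=∅]
21. [S=[clo(λq. 6, ∅) :: 9] | E=∅ | C=[AP] | D=∅]
22. [S=∅ | E={q↦9} | C=[6] | D=[(∅, ∅, ∅)]]
23. [S=[6] | E={q↦9} | C=∅ | D=[(∅, ∅, ∅)]]
24. [S=[6] | E=∅ | C=∅ | D=∅]
→ final value 6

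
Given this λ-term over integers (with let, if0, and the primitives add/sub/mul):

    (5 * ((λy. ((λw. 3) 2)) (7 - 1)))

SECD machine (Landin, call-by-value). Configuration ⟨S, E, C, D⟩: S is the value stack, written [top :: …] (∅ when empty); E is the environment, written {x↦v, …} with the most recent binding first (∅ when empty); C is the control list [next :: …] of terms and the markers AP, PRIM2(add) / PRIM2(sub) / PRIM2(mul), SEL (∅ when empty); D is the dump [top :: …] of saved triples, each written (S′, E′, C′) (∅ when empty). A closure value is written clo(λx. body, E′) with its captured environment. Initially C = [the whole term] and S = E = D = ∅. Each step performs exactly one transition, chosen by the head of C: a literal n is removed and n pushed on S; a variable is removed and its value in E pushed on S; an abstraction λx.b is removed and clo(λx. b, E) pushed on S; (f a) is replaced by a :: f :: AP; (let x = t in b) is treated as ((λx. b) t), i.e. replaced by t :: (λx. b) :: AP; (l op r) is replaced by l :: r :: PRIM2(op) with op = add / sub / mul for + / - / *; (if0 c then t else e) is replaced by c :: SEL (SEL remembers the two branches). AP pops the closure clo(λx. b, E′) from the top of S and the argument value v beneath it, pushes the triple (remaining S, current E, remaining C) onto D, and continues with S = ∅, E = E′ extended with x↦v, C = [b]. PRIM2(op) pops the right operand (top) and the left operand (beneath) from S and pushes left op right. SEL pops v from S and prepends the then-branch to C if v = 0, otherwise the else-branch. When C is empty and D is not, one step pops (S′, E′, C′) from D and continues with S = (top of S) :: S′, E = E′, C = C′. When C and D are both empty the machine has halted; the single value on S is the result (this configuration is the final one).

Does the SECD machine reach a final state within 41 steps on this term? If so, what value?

Answer: 15

Execution trace:
0. [S=∅ | E=∅ | C=[(5 * ((λy. ((λw. 3) 2)) (7 - 1)))] | D=∅]
1. [S=∅ | E=∅ | C=[5 :: ((λy. ((λw. 3) 2)) (7 - 1)) :: PRIM2(mul)] | D=∅]
2. [S=[5] | E=∅ | C=[((λy. ((λw. 3) 2)) (7 - 1)) :: PRIM2(mul)] | D=∅]
3. [S=[5] | E=∅ | C=[(7 - 1) :: (λy. ((λw. 3) 2)) :: AP :: PRIM2(mul)] | D=∅]
4. [S=[5] | E=∅ | C=[7 :: 1 :: PRIM2(sub) :: (λy. ((λw. 3) 2)) :: AP :: PRIM2(mul)] | D=∅]
5. [S=[7 :: 5] | E=∅ | C=[1 :: PRIM2(sub) :: (λy. ((λw. 3) 2)) :: AP :: PRIM2(mul)] | D=∅]
6. [S=[1 :: 7 :: 5] | E=∅ | C=[PRIM2(sub) :: (λy. ((λw. 3) 2)) :: AP :: PRIM2(mul)] | D=∅]
7. [S=[6 :: 5] | E=∅ | C=[(λy. ((λw. 3) 2)) :: AP :: PRIM2(mul)] | D=∅]
8. [S=[clo(λy. ((λw. 3) 2), ∅) :: 6 :: 5] | E=∅ | C=[AP :: PRIM2(mul)] | D=∅]
9. [S=∅ | E={y↦6} | C=[((λw. 3) 2)] | D=[([5], ∅, [PRIM2(mul)])]]
10. [S=∅ | E={y↦6} | C=[2 :: (λw. 3) :: AP] | D=[([5], ∅, [PRIM2(mul)])]]
11. [S=[2] | E={y↦6} | C=[(λw. 3) :: AP] | D=[([5], ∅, [PRIM2(mul)])]]
12. [S=[clo(λw. 3, {y↦6}) :: 2] | E={y↦6} | C=[AP] | D=[([5], ∅, [PRIM2(mul)])]]
13. [S=∅ | E={w↦2, y↦6} | C=[3] | D=[(∅, {y↦6}, ∅) :: ([5], ∅, [PRIM2(mul)])]]
14. [S=[3] | E={w↦2, y↦6} | C=∅ | D=[(∅, {y↦6}, ∅) :: ([5], ∅, [PRIM2(mul)])]]
15. [S=[3] | E={y↦6} | C=∅ | D=[([5], ∅, [PRIM2(mul)])]]
16. [S=[3 :: 5] | E=∅ | C=[PRIM2(mul)] | D=∅]
17. [S=[15] | E=∅ | C=∅ | D=∅]
→ final value 15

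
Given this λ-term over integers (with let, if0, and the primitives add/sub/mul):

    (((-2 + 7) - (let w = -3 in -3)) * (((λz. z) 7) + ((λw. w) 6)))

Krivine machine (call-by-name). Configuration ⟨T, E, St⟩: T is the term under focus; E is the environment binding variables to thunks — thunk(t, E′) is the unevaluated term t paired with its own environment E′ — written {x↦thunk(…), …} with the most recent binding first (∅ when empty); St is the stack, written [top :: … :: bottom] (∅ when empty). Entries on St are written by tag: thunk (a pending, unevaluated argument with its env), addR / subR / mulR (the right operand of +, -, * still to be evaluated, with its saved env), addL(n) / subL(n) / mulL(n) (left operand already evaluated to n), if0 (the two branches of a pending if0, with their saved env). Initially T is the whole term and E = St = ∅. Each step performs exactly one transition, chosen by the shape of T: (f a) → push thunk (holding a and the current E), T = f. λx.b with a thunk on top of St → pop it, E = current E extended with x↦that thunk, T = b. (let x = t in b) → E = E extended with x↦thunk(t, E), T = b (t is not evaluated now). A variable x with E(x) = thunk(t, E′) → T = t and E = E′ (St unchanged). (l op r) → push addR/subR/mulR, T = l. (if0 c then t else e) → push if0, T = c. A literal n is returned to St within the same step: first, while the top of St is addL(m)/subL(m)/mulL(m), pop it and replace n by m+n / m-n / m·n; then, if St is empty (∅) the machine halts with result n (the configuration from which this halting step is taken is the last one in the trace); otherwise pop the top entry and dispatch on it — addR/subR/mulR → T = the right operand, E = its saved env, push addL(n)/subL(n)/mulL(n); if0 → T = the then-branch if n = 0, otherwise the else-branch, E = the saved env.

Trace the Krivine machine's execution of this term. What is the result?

Answer: 104

Derivation:
[0] ⟨T=(((-2 + 7) - (let w = -3 in -3)) * (((λz. z) 7) + ((λw. w) 6))); E=∅; St=∅⟩
[1] ⟨T=((-2 + 7) - (let w = -3 in -3)); E=∅; St=[mulR]⟩
[2] ⟨T=(-2 + 7); E=∅; St=[subR :: mulR]⟩
[3] ⟨T=-2; E=∅; St=[addR :: subR :: mulR]⟩
[4] ⟨T=7; E=∅; St=[addL(-2) :: subR :: mulR]⟩
[5] ⟨T=(let w = -3 in -3); E=∅; St=[subL(5) :: mulR]⟩
[6] ⟨T=-3; E={w↦thunk(-3, ∅)}; St=[subL(5) :: mulR]⟩
[7] ⟨T=(((λz. z) 7) + ((λw. w) 6)); E=∅; St=[mulL(8)]⟩
[8] ⟨T=((λz. z) 7); E=∅; St=[addR :: mulL(8)]⟩
[9] ⟨T=(λz. z); E=∅; St=[thunk :: addR :: mulL(8)]⟩
[10] ⟨T=z; E={z↦thunk(7, ∅)}; St=[addR :: mulL(8)]⟩
[11] ⟨T=7; E=∅; St=[addR :: mulL(8)]⟩
[12] ⟨T=((λw. w) 6); E=∅; St=[addL(7) :: mulL(8)]⟩
[13] ⟨T=(λw. w); E=∅; St=[thunk :: addL(7) :: mulL(8)]⟩
[14] ⟨T=w; E={w↦thunk(6, ∅)}; St=[addL(7) :: mulL(8)]⟩
[15] ⟨T=6; E=∅; St=[addL(7) :: mulL(8)]⟩
→ final value 104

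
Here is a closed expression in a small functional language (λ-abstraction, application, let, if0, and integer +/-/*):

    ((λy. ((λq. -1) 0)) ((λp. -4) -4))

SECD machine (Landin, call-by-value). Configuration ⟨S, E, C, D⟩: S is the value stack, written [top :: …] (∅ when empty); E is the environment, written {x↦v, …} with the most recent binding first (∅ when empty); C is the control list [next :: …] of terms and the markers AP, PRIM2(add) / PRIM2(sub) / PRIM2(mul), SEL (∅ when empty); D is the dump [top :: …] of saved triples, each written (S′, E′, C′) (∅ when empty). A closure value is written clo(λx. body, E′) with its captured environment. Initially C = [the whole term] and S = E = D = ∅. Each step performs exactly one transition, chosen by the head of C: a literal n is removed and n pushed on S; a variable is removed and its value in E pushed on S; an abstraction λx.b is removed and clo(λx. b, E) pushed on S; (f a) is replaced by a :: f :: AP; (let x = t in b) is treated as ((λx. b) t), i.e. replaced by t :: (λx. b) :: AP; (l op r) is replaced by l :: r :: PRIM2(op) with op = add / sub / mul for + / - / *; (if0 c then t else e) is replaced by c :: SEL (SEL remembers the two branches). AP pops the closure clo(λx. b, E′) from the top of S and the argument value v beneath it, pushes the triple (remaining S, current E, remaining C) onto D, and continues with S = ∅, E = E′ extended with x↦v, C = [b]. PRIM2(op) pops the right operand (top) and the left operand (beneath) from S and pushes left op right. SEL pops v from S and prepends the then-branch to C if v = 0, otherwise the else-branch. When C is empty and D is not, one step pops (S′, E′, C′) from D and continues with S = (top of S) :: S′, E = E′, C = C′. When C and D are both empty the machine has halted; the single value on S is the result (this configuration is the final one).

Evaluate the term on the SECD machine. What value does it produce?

Answer: -1

Execution trace:
0. ⟨S=∅; E=∅; C=[((λy. ((λq. -1) 0)) ((λp. -4) -4))]; D=∅⟩
1. ⟨S=∅; E=∅; C=[((λp. -4) -4) :: (λy. ((λq. -1) 0)) :: AP]; D=∅⟩
2. ⟨S=∅; E=∅; C=[-4 :: (λp. -4) :: AP :: (λy. ((λq. -1) 0)) :: AP]; D=∅⟩
3. ⟨S=[-4]; E=∅; C=[(λp. -4) :: AP :: (λy. ((λq. -1) 0)) :: AP]; D=∅⟩
4. ⟨S=[clo(λp. -4, ∅) :: -4]; E=∅; C=[AP :: (λy. ((λq. -1) 0)) :: AP]; D=∅⟩
5. ⟨S=∅; E={p↦-4}; C=[-4]; D=[(∅, ∅, [(λy. ((λq. -1) 0)) :: AP])]⟩
6. ⟨S=[-4]; E={p↦-4}; C=∅; D=[(∅, ∅, [(λy. ((λq. -1) 0)) :: AP])]⟩
7. ⟨S=[-4]; E=∅; C=[(λy. ((λq. -1) 0)) :: AP]; D=∅⟩
8. ⟨S=[clo(λy. ((λq. -1) 0), ∅) :: -4]; E=∅; C=[AP]; D=∅⟩
9. ⟨S=∅; E={y↦-4}; C=[((λq. -1) 0)]; D=[(∅, ∅, ∅)]⟩
10. ⟨S=∅; E={y↦-4}; C=[0 :: (λq. -1) :: AP]; D=[(∅, ∅, ∅)]⟩
11. ⟨S=[0]; E={y↦-4}; C=[(λq. -1) :: AP]; D=[(∅, ∅, ∅)]⟩
12. ⟨S=[clo(λq. -1, {y↦-4}) :: 0]; E={y↦-4}; C=[AP]; D=[(∅, ∅, ∅)]⟩
13. ⟨S=∅; E={q↦0, y↦-4}; C=[-1]; D=[(∅, {y↦-4}, ∅) :: (∅, ∅, ∅)]⟩
14. ⟨S=[-1]; E={q↦0, y↦-4}; C=∅; D=[(∅, {y↦-4}, ∅) :: (∅, ∅, ∅)]⟩
15. ⟨S=[-1]; E={y↦-4}; C=∅; D=[(∅, ∅, ∅)]⟩
16. ⟨S=[-1]; E=∅; C=∅; D=∅⟩
→ final value -1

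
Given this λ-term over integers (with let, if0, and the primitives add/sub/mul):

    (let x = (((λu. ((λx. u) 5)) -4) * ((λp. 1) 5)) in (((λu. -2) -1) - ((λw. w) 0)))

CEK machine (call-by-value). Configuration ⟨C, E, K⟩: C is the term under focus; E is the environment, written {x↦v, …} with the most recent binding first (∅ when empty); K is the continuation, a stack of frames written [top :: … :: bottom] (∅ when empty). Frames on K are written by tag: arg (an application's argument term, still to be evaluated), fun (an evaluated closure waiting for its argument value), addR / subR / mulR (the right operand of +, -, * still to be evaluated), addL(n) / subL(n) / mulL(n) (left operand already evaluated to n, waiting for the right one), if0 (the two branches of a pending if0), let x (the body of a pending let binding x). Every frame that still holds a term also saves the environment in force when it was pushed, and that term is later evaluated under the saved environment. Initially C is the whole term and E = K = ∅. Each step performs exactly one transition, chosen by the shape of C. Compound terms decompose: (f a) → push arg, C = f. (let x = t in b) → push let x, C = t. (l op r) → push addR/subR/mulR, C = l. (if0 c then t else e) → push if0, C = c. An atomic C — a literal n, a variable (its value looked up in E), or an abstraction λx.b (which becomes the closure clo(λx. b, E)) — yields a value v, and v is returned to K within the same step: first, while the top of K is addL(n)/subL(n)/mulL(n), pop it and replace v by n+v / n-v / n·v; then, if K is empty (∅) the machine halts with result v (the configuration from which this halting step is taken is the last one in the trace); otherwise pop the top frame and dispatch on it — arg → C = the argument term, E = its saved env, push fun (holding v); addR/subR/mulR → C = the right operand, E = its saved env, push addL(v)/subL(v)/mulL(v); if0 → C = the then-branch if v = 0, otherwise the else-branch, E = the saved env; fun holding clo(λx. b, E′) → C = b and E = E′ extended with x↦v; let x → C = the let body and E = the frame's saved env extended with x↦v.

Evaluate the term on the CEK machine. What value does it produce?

Answer: -2

Machine steps:
step 0: <C=(let x = (((λu. ((λx. u) 5)) -4) * ((λp. 1) 5)) in (((λu. -2) -1) - ((λw. w) 0))), E=∅, K=∅>
step 1: <C=(((λu. ((λx. u) 5)) -4) * ((λp. 1) 5)), E=∅, K=[let x]>
step 2: <C=((λu. ((λx. u) 5)) -4), E=∅, K=[mulR :: let x]>
step 3: <C=(λu. ((λx. u) 5)), E=∅, K=[arg :: mulR :: let x]>
step 4: <C=-4, E=∅, K=[fun :: mulR :: let x]>
step 5: <C=((λx. u) 5), E={u↦-4}, K=[mulR :: let x]>
step 6: <C=(λx. u), E={u↦-4}, K=[arg :: mulR :: let x]>
step 7: <C=5, E={u↦-4}, K=[fun :: mulR :: let x]>
step 8: <C=u, E={x↦5, u↦-4}, K=[mulR :: let x]>
step 9: <C=((λp. 1) 5), E=∅, K=[mulL(-4) :: let x]>
step 10: <C=(λp. 1), E=∅, K=[arg :: mulL(-4) :: let x]>
step 11: <C=5, E=∅, K=[fun :: mulL(-4) :: let x]>
step 12: <C=1, E={p↦5}, K=[mulL(-4) :: let x]>
step 13: <C=(((λu. -2) -1) - ((λw. w) 0)), E={x↦-4}, K=∅>
step 14: <C=((λu. -2) -1), E={x↦-4}, K=[subR]>
step 15: <C=(λu. -2), E={x↦-4}, K=[arg :: subR]>
step 16: <C=-1, E={x↦-4}, K=[fun :: subR]>
step 17: <C=-2, E={u↦-1, x↦-4}, K=[subR]>
step 18: <C=((λw. w) 0), E={x↦-4}, K=[subL(-2)]>
step 19: <C=(λw. w), E={x↦-4}, K=[arg :: subL(-2)]>
step 20: <C=0, E={x↦-4}, K=[fun :: subL(-2)]>
step 21: <C=w, E={w↦0, x↦-4}, K=[subL(-2)]>
→ final value -2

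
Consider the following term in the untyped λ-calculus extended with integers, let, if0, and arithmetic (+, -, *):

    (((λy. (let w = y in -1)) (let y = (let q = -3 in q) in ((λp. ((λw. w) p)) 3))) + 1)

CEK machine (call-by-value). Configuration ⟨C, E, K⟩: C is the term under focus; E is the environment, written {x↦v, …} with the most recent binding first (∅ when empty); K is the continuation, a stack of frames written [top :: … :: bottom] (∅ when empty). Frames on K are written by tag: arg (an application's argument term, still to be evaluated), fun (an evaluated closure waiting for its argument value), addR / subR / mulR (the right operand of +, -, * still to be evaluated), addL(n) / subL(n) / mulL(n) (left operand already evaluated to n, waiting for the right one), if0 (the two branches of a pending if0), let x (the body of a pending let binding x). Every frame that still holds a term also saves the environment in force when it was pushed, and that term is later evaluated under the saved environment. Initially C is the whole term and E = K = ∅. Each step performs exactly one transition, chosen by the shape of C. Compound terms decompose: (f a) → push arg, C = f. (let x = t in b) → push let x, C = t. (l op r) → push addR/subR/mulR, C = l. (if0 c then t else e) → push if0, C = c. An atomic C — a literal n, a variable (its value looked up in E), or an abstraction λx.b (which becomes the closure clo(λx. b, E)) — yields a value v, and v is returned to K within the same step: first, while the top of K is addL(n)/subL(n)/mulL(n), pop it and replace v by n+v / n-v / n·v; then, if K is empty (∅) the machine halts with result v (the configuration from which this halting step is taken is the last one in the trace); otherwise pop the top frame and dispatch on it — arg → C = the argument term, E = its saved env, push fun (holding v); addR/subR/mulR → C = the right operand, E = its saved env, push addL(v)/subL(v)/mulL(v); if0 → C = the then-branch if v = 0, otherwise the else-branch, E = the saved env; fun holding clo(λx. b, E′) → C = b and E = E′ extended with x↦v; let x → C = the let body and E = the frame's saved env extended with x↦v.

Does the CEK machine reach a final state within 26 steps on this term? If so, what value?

Answer: 0

Execution trace:
step 0: [C=(((λy. (let w = y in -1)) (let y = (let q = -3 in q) in ((λp. ((λw. w) p)) 3))) + 1) | E=∅ | K=∅]
step 1: [C=((λy. (let w = y in -1)) (let y = (let q = -3 in q) in ((λp. ((λw. w) p)) 3))) | E=∅ | K=[addR]]
step 2: [C=(λy. (let w = y in -1)) | E=∅ | K=[arg :: addR]]
step 3: [C=(let y = (let q = -3 in q) in ((λp. ((λw. w) p)) 3)) | E=∅ | K=[fun :: addR]]
step 4: [C=(let q = -3 in q) | E=∅ | K=[let y :: fun :: addR]]
step 5: [C=-3 | E=∅ | K=[let q :: let y :: fun :: addR]]
step 6: [C=q | E={q↦-3} | K=[let y :: fun :: addR]]
step 7: [C=((λp. ((λw. w) p)) 3) | E={y↦-3} | K=[fun :: addR]]
step 8: [C=(λp. ((λw. w) p)) | E={y↦-3} | K=[arg :: fun :: addR]]
step 9: [C=3 | E={y↦-3} | K=[fun :: fun :: addR]]
step 10: [C=((λw. w) p) | E={p↦3, y↦-3} | K=[fun :: addR]]
step 11: [C=(λw. w) | E={p↦3, y↦-3} | K=[arg :: fun :: addR]]
step 12: [C=p | E={p↦3, y↦-3} | K=[fun :: fun :: addR]]
step 13: [C=w | E={w↦3, p↦3, y↦-3} | K=[fun :: addR]]
step 14: [C=(let w = y in -1) | E={y↦3} | K=[addR]]
step 15: [C=y | E={y↦3} | K=[let w :: addR]]
step 16: [C=-1 | E={w↦3, y↦3} | K=[addR]]
step 17: [C=1 | E=∅ | K=[addL(-1)]]
→ final value 0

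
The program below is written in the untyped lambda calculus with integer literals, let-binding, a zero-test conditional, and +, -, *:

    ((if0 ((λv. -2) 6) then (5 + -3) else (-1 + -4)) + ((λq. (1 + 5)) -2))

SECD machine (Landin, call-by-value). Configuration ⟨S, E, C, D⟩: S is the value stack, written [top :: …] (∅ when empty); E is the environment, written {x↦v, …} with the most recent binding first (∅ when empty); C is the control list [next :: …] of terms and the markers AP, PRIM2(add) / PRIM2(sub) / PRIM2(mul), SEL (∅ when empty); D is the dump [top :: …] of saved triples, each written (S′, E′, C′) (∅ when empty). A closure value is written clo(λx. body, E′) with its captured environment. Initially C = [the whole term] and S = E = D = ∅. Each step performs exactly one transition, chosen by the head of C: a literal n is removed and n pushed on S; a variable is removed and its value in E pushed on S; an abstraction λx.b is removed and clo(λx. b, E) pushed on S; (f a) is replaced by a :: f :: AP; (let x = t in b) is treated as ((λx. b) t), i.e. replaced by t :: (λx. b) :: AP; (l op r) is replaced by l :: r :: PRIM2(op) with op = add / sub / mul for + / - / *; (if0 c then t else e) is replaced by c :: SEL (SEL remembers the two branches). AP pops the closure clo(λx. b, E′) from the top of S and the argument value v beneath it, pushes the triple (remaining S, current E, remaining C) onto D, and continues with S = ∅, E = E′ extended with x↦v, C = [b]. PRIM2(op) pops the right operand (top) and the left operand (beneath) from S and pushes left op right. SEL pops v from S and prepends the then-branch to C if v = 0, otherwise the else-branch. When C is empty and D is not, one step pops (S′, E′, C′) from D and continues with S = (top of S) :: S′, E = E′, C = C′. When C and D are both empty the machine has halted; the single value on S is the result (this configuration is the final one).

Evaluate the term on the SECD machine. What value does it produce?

Answer: 1

Execution trace:
0. ⟨S=∅; E=∅; C=[((if0 ((λv. -2) 6) then (5 + -3) else (-1 + -4)) + ((λq. (1 + 5)) -2))]; D=∅⟩
1. ⟨S=∅; E=∅; C=[(if0 ((λv. -2) 6) then (5 + -3) else (-1 + -4)) :: ((λq. (1 + 5)) -2) :: PRIM2(add)]; D=∅⟩
2. ⟨S=∅; E=∅; C=[((λv. -2) 6) :: SEL :: ((λq. (1 + 5)) -2) :: PRIM2(add)]; D=∅⟩
3. ⟨S=∅; E=∅; C=[6 :: (λv. -2) :: AP :: SEL :: ((λq. (1 + 5)) -2) :: PRIM2(add)]; D=∅⟩
4. ⟨S=[6]; E=∅; C=[(λv. -2) :: AP :: SEL :: ((λq. (1 + 5)) -2) :: PRIM2(add)]; D=∅⟩
5. ⟨S=[clo(λv. -2, ∅) :: 6]; E=∅; C=[AP :: SEL :: ((λq. (1 + 5)) -2) :: PRIM2(add)]; D=∅⟩
6. ⟨S=∅; E={v↦6}; C=[-2]; D=[(∅, ∅, [SEL :: ((λq. (1 + 5)) -2) :: PRIM2(add)])]⟩
7. ⟨S=[-2]; E={v↦6}; C=∅; D=[(∅, ∅, [SEL :: ((λq. (1 + 5)) -2) :: PRIM2(add)])]⟩
8. ⟨S=[-2]; E=∅; C=[SEL :: ((λq. (1 + 5)) -2) :: PRIM2(add)]; D=∅⟩
9. ⟨S=∅; E=∅; C=[(-1 + -4) :: ((λq. (1 + 5)) -2) :: PRIM2(add)]; D=∅⟩
10. ⟨S=∅; E=∅; C=[-1 :: -4 :: PRIM2(add) :: ((λq. (1 + 5)) -2) :: PRIM2(add)]; D=∅⟩
11. ⟨S=[-1]; E=∅; C=[-4 :: PRIM2(add) :: ((λq. (1 + 5)) -2) :: PRIM2(add)]; D=∅⟩
12. ⟨S=[-4 :: -1]; E=∅; C=[PRIM2(add) :: ((λq. (1 + 5)) -2) :: PRIM2(add)]; D=∅⟩
13. ⟨S=[-5]; E=∅; C=[((λq. (1 + 5)) -2) :: PRIM2(add)]; D=∅⟩
14. ⟨S=[-5]; E=∅; C=[-2 :: (λq. (1 + 5)) :: AP :: PRIM2(add)]; D=∅⟩
15. ⟨S=[-2 :: -5]; E=∅; C=[(λq. (1 + 5)) :: AP :: PRIM2(add)]; D=∅⟩
16. ⟨S=[clo(λq. (1 + 5), ∅) :: -2 :: -5]; E=∅; C=[AP :: PRIM2(add)]; D=∅⟩
17. ⟨S=∅; E={q↦-2}; C=[(1 + 5)]; D=[([-5], ∅, [PRIM2(add)])]⟩
18. ⟨S=∅; E={q↦-2}; C=[1 :: 5 :: PRIM2(add)]; D=[([-5], ∅, [PRIM2(add)])]⟩
19. ⟨S=[1]; E={q↦-2}; C=[5 :: PRIM2(add)]; D=[([-5], ∅, [PRIM2(add)])]⟩
20. ⟨S=[5 :: 1]; E={q↦-2}; C=[PRIM2(add)]; D=[([-5], ∅, [PRIM2(add)])]⟩
21. ⟨S=[6]; E={q↦-2}; C=∅; D=[([-5], ∅, [PRIM2(add)])]⟩
22. ⟨S=[6 :: -5]; E=∅; C=[PRIM2(add)]; D=∅⟩
23. ⟨S=[1]; E=∅; C=∅; D=∅⟩
→ final value 1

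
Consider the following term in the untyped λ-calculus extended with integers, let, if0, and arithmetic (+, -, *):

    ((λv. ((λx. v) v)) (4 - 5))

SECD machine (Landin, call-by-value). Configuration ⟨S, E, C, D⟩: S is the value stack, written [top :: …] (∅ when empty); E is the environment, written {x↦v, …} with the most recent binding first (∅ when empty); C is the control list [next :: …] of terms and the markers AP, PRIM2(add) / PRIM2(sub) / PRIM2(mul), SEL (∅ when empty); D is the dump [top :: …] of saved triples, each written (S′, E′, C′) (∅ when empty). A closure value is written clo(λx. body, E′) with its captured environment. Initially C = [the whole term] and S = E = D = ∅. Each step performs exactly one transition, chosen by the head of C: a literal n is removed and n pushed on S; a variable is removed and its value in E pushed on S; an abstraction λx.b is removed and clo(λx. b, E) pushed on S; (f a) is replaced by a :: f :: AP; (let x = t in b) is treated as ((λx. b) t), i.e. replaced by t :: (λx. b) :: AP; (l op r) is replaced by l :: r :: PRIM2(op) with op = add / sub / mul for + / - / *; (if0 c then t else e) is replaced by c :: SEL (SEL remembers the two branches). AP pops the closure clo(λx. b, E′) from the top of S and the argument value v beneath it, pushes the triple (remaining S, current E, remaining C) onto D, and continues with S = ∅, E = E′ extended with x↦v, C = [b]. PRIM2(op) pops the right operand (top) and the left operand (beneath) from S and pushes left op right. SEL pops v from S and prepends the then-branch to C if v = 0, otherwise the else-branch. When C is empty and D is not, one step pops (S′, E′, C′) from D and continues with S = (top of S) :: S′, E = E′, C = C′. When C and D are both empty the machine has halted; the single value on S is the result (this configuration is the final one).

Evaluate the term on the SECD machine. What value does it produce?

[0] <S=∅, E=∅, C=[((λv. ((λx. v) v)) (4 - 5))], D=∅>
[1] <S=∅, E=∅, C=[(4 - 5) :: (λv. ((λx. v) v)) :: AP], D=∅>
[2] <S=∅, E=∅, C=[4 :: 5 :: PRIM2(sub) :: (λv. ((λx. v) v)) :: AP], D=∅>
[3] <S=[4], E=∅, C=[5 :: PRIM2(sub) :: (λv. ((λx. v) v)) :: AP], D=∅>
[4] <S=[5 :: 4], E=∅, C=[PRIM2(sub) :: (λv. ((λx. v) v)) :: AP], D=∅>
[5] <S=[-1], E=∅, C=[(λv. ((λx. v) v)) :: AP], D=∅>
[6] <S=[clo(λv. ((λx. v) v), ∅) :: -1], E=∅, C=[AP], D=∅>
[7] <S=∅, E={v↦-1}, C=[((λx. v) v)], D=[(∅, ∅, ∅)]>
[8] <S=∅, E={v↦-1}, C=[v :: (λx. v) :: AP], D=[(∅, ∅, ∅)]>
[9] <S=[-1], E={v↦-1}, C=[(λx. v) :: AP], D=[(∅, ∅, ∅)]>
[10] <S=[clo(λx. v, {v↦-1}) :: -1], E={v↦-1}, C=[AP], D=[(∅, ∅, ∅)]>
[11] <S=∅, E={x↦-1, v↦-1}, C=[v], D=[(∅, {v↦-1}, ∅) :: (∅, ∅, ∅)]>
[12] <S=[-1], E={x↦-1, v↦-1}, C=∅, D=[(∅, {v↦-1}, ∅) :: (∅, ∅, ∅)]>
[13] <S=[-1], E={v↦-1}, C=∅, D=[(∅, ∅, ∅)]>
[14] <S=[-1], E=∅, C=∅, D=∅>
→ final value -1

Answer: -1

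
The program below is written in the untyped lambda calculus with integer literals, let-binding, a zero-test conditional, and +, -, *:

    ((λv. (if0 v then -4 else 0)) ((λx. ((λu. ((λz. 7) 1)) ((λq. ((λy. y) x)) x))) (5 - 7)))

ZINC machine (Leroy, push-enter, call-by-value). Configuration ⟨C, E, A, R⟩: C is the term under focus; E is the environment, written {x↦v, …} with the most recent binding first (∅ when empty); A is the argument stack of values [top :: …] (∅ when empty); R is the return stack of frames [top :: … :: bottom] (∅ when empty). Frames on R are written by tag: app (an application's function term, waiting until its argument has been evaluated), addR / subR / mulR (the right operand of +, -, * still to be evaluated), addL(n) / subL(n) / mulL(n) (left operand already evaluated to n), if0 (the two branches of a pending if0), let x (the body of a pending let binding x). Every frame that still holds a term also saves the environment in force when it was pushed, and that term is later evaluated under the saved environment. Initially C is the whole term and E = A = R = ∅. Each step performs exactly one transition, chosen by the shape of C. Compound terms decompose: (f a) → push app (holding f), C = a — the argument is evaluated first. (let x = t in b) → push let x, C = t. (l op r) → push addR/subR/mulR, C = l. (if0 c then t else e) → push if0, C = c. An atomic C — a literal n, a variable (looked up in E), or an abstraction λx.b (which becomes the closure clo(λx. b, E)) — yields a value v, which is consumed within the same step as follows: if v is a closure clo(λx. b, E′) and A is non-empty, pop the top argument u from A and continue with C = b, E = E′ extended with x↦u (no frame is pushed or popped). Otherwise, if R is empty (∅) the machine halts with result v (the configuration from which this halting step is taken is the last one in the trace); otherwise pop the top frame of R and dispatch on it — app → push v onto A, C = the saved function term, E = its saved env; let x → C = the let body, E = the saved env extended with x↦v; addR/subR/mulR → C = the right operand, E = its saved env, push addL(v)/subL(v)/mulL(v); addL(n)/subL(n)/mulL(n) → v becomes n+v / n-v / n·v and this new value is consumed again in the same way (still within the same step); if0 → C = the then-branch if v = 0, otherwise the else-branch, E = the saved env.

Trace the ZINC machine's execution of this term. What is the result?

[0] ⟨C=((λv. (if0 v then -4 else 0)) ((λx. ((λu. ((λz. 7) 1)) ((λq. ((λy. y) x)) x))) (5 - 7))); E=∅; A=∅; R=∅⟩
[1] ⟨C=((λx. ((λu. ((λz. 7) 1)) ((λq. ((λy. y) x)) x))) (5 - 7)); E=∅; A=∅; R=[app]⟩
[2] ⟨C=(5 - 7); E=∅; A=∅; R=[app :: app]⟩
[3] ⟨C=5; E=∅; A=∅; R=[subR :: app :: app]⟩
[4] ⟨C=7; E=∅; A=∅; R=[subL(5) :: app :: app]⟩
[5] ⟨C=(λx. ((λu. ((λz. 7) 1)) ((λq. ((λy. y) x)) x))); E=∅; A=[-2]; R=[app]⟩
[6] ⟨C=((λu. ((λz. 7) 1)) ((λq. ((λy. y) x)) x)); E={x↦-2}; A=∅; R=[app]⟩
[7] ⟨C=((λq. ((λy. y) x)) x); E={x↦-2}; A=∅; R=[app :: app]⟩
[8] ⟨C=x; E={x↦-2}; A=∅; R=[app :: app :: app]⟩
[9] ⟨C=(λq. ((λy. y) x)); E={x↦-2}; A=[-2]; R=[app :: app]⟩
[10] ⟨C=((λy. y) x); E={q↦-2, x↦-2}; A=∅; R=[app :: app]⟩
[11] ⟨C=x; E={q↦-2, x↦-2}; A=∅; R=[app :: app :: app]⟩
[12] ⟨C=(λy. y); E={q↦-2, x↦-2}; A=[-2]; R=[app :: app]⟩
[13] ⟨C=y; E={y↦-2, q↦-2, x↦-2}; A=∅; R=[app :: app]⟩
[14] ⟨C=(λu. ((λz. 7) 1)); E={x↦-2}; A=[-2]; R=[app]⟩
[15] ⟨C=((λz. 7) 1); E={u↦-2, x↦-2}; A=∅; R=[app]⟩
[16] ⟨C=1; E={u↦-2, x↦-2}; A=∅; R=[app :: app]⟩
[17] ⟨C=(λz. 7); E={u↦-2, x↦-2}; A=[1]; R=[app]⟩
[18] ⟨C=7; E={z↦1, u↦-2, x↦-2}; A=∅; R=[app]⟩
[19] ⟨C=(λv. (if0 v then -4 else 0)); E=∅; A=[7]; R=∅⟩
[20] ⟨C=(if0 v then -4 else 0); E={v↦7}; A=∅; R=∅⟩
[21] ⟨C=v; E={v↦7}; A=∅; R=[if0]⟩
[22] ⟨C=0; E={v↦7}; A=∅; R=∅⟩
→ final value 0

Answer: 0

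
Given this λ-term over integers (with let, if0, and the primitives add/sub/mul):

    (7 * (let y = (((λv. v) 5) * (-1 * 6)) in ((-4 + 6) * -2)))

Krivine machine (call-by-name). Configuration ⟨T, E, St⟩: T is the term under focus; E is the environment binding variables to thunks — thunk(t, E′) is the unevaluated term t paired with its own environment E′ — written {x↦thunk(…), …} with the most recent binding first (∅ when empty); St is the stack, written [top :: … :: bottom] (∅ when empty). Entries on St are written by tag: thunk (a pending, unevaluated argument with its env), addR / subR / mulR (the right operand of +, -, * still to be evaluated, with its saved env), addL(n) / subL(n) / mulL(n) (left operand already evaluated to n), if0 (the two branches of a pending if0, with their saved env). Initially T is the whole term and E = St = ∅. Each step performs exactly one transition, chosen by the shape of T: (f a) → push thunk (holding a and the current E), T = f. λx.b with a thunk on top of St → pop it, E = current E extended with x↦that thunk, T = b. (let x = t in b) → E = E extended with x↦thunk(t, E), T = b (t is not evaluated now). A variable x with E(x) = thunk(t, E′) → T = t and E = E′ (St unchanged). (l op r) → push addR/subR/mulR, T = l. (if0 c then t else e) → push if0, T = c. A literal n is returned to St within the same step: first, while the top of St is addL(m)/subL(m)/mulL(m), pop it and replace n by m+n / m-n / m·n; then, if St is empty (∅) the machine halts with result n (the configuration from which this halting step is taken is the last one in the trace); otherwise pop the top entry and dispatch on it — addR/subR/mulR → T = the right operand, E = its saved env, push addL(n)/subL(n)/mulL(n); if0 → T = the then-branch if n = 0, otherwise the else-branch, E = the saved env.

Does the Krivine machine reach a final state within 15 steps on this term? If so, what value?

Answer: -28

Derivation:
step 0: [T=(7 * (let y = (((λv. v) 5) * (-1 * 6)) in ((-4 + 6) * -2))) | E=∅ | St=∅]
step 1: [T=7 | E=∅ | St=[mulR]]
step 2: [T=(let y = (((λv. v) 5) * (-1 * 6)) in ((-4 + 6) * -2)) | E=∅ | St=[mulL(7)]]
step 3: [T=((-4 + 6) * -2) | E={y↦thunk((((λv. v) 5) * (-1 * 6)), ∅)} | St=[mulL(7)]]
step 4: [T=(-4 + 6) | E={y↦thunk((((λv. v) 5) * (-1 * 6)), ∅)} | St=[mulR :: mulL(7)]]
step 5: [T=-4 | E={y↦thunk((((λv. v) 5) * (-1 * 6)), ∅)} | St=[addR :: mulR :: mulL(7)]]
step 6: [T=6 | E={y↦thunk((((λv. v) 5) * (-1 * 6)), ∅)} | St=[addL(-4) :: mulR :: mulL(7)]]
step 7: [T=-2 | E={y↦thunk((((λv. v) 5) * (-1 * 6)), ∅)} | St=[mulL(2) :: mulL(7)]]
→ final value -28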